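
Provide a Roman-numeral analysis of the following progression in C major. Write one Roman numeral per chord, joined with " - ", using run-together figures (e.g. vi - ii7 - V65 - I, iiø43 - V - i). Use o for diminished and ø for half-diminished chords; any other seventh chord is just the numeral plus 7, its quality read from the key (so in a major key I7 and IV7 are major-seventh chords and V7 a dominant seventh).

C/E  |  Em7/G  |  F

I6 - iii65 - IV

C/E has root C, degree 1 in C major, so I6.
Em7/G has root E, degree 3 in C major, so iii65.
F: root F is the subdominant; major triad there is IV.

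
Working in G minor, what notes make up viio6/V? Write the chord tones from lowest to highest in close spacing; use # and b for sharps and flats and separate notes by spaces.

E G C#

The slash marks an applied leading-tone chord: viio of V. In G minor, V is D, so the leading tone to it is C#, a half step below.
Building a diminished triad on C# gives C#-E-G.
With the 6 figure the chord is in first inversion; from the bass E upward in close position it reads E-G-C#.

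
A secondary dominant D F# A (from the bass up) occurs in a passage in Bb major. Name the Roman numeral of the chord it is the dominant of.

The chord is a major triad on D.
A dominant resolves down a perfect fifth: D → G. In Bb major, G is scale degree 6, i.e. vi.

vi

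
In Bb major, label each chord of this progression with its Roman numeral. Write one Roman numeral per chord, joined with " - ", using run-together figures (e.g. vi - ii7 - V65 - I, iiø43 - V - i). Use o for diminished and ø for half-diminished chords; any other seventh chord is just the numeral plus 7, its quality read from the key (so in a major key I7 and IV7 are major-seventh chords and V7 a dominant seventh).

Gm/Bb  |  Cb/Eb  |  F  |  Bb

vi6 - bII6 - V - I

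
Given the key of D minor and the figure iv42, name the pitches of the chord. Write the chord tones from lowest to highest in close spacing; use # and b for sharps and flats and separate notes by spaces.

F G Bb D

In D minor, the subdominant is G, and the diatonic chord built there is a minor seventh chord.
That chord is spelled G-Bb-D-F.
The figured bass 42 indicates third inversion, placing the seventh (F) in the bass: F-G-Bb-D.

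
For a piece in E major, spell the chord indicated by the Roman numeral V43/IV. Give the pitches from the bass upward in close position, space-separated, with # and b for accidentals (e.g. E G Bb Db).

B D E G#

The slash means an applied dominant: we want the dominant of IV. In E major, IV is A major, and its dominant is built on E.
Building a dominant seventh chord on E gives E-G#-B-D.
The figured bass 43 indicates second inversion, placing the fifth (B) in the bass: B-D-E-G#.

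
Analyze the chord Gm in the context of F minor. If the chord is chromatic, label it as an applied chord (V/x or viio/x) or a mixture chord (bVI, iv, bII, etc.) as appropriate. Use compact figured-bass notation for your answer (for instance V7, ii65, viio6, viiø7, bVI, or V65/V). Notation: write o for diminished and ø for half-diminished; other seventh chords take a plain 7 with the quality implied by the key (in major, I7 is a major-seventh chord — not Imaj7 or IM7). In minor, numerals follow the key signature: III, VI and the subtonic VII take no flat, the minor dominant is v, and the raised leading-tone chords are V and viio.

ii

The pitches G-Bb-D form a minor triad rooted on G.
G is the second degree of F minor. This is the minor supertonic, borrowed from the parallel major (the Dorian ii).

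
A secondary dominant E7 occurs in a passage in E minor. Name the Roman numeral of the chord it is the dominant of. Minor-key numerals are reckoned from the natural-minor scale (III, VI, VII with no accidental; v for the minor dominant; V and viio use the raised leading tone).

The chord is a dominant seventh chord on E.
A dominant resolves down a perfect fifth: E → A. In E minor, A is scale degree 4, i.e. iv.

iv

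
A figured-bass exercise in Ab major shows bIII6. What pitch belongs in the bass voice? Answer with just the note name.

bIII in Ab major has root Cb; the chord is Cb-Eb-Gb.
The figure 6 means first inversion — the third is in the bass.

Eb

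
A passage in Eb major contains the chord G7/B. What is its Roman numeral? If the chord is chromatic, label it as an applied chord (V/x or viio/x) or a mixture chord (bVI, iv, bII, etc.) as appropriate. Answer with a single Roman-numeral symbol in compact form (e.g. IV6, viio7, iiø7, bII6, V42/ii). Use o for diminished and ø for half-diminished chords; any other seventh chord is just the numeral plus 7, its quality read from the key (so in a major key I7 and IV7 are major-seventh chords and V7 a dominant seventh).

V65/vi

Stacked in thirds the chord is G-B-D-F: a dominant seventh chord on G.
G is not a diatonic chord root with this quality in Eb major, but it lies a perfect fifth above C (vi), so the chord functions as an applied dominant of vi.
With B in the bass the chord is in first inversion, so the figured bass is 65.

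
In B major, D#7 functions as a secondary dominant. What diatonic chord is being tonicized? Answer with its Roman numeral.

The chord is a dominant seventh chord on D#.
A dominant resolves down a perfect fifth: D# → G#. In B major, G# is scale degree 6, i.e. vi.

vi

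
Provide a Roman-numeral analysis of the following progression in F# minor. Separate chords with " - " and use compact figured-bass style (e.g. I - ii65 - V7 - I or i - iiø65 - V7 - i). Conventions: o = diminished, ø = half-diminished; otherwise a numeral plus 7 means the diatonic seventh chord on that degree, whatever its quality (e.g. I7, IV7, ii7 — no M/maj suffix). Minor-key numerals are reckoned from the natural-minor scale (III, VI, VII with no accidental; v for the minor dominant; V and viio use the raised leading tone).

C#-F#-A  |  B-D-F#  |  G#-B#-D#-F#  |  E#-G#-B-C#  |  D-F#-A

i64 - iv - V7/V - V65 - VI

C#-F#-A: minor triad on F# = scale degree 1 → i64.
B-D-F#: minor triad on B = scale degree 4 → iv.
G#-B#-D#-F#: chromatic; G# is V of V, so V7/V.
E#-G#-B-C#: root C# is the dominant; dominant seventh chord there is V65.
D-F#-A: root D is the submediant; major triad there is VI.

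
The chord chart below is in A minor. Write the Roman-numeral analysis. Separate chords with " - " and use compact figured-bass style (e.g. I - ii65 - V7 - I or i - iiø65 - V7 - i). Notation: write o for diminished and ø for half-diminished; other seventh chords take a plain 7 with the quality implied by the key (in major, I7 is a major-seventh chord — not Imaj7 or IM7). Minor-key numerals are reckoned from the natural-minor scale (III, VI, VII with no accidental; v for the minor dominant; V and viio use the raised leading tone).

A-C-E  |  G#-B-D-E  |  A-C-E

A-C-E: root A is the tonic; minor triad there is i.
G#-B-D-E: dominant seventh chord on E = scale degree 5 → V65.
A-C-E has root A, degree 1 in A minor, so i.

i - V65 - i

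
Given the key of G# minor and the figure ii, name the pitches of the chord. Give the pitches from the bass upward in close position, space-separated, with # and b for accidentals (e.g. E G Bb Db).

A# C# E#

Scale degree 2 in G# minor is A#; here the chord built on it is altered to a minor triad. ii is the minor supertonic, borrowed from the parallel major (the Dorian ii).
So the chord is A#-C#-E#, a minor triad.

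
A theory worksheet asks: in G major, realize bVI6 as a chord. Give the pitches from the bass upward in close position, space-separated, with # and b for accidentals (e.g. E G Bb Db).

G Bb Eb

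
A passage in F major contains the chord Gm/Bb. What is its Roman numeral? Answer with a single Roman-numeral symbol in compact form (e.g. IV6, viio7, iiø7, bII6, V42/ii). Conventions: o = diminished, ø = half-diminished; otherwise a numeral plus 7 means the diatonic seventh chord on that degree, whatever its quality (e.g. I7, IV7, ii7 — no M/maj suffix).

The pitches G-Bb-D form a minor triad rooted on G.
In F major, G is the supertonic; the diatonic minor triad there is ii.
With Bb in the bass the chord is in first inversion, so the figured bass is 6.

ii6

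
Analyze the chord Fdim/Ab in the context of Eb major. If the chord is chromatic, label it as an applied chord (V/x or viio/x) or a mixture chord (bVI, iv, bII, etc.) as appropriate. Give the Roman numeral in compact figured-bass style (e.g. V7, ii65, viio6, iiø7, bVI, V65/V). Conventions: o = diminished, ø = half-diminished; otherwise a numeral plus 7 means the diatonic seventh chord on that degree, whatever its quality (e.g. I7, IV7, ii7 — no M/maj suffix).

iio6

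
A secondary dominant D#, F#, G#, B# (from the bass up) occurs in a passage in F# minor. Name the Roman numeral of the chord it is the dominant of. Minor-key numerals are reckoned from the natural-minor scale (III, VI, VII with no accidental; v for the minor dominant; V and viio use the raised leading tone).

V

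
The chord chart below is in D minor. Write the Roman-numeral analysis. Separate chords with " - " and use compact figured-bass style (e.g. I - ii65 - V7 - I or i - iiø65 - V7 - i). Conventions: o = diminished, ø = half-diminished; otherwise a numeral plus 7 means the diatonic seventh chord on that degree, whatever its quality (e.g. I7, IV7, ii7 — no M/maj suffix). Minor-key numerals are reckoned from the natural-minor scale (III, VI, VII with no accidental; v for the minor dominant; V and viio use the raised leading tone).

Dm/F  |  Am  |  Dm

i6 - v - i

Dm/F: minor triad on D = scale degree 1 → i6.
Am: minor triad on A = scale degree 5 → v.
Dm: root D is the tonic; minor triad there is i.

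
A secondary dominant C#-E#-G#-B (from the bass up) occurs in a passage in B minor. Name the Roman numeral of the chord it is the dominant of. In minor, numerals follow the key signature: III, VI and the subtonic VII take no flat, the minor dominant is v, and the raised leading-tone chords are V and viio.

V

The chord is a dominant seventh chord on C#.
A dominant resolves down a perfect fifth: C# → F#. In B minor, F# is scale degree 5, i.e. V.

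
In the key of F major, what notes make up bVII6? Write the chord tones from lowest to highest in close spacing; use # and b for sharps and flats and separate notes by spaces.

G Bb Eb

Scale degree 7 in F major is E; lowering it a half step gives Eb. bVII6 is a major triad on the lowered seventh degree (the subtonic), borrowed from the parallel minor.
So the chord is Eb-G-Bb.
The figured bass 6 indicates first inversion, placing the third (G) in the bass: G-Bb-Eb.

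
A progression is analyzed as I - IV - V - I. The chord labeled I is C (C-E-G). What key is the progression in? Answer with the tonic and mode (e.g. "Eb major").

C major

The chord C is a major triad rooted on C; its label is I.
If C is scale degree 1 and the mode makes that degree carry a major triad, the tonic is C and the mode is major.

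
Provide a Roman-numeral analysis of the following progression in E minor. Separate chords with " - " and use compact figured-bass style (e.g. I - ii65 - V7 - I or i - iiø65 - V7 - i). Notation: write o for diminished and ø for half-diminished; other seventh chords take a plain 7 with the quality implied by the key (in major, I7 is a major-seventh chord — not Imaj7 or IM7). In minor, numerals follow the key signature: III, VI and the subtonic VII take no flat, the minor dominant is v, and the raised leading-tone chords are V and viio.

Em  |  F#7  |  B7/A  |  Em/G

Em: root E is the tonic; minor triad there is i.
F#7: chromatic; F# is V of V, so V7/V.
B7/A: dominant seventh chord on B = scale degree 5 → V42.
Em/G has root E, degree 1 in E minor, so i6.

i - V7/V - V42 - i6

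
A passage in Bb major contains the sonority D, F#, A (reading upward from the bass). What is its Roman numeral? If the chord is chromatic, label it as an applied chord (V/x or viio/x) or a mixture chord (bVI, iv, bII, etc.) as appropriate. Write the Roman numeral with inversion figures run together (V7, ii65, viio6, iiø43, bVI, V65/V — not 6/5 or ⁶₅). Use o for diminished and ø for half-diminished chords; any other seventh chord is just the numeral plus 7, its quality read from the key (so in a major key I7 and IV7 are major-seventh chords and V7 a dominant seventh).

V/vi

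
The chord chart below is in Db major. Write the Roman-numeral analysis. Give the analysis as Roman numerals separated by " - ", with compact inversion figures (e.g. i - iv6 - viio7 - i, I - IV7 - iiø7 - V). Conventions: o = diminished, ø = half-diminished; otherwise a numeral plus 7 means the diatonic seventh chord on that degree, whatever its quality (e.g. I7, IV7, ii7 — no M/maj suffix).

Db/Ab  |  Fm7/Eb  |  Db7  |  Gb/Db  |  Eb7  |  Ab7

Db/Ab: root Db is the tonic; major triad there is I64.
Fm7/Eb: root F is the mediant; minor seventh chord there is iii42.
Db7: chromatic; Db is V of IV, so V7/IV.
Gb/Db has root Gb, degree 4 in Db major, so IV64.
Eb7: chromatic; Eb is V of V, so V7/V.
Ab7: root Ab is the dominant; dominant seventh chord there is V7.

I64 - iii42 - V7/IV - IV64 - V7/V - V7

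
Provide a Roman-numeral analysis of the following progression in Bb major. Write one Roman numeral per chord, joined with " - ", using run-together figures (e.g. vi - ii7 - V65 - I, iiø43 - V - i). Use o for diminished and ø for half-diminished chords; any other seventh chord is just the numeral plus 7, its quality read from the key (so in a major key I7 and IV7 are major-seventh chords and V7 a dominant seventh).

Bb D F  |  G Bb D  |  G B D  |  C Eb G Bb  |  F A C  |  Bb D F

I - vi - V/ii - ii7 - V - I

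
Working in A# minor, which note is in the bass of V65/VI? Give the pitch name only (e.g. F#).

E#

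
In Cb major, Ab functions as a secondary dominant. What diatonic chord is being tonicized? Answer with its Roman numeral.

ii

The chord is a major triad on Ab.
A dominant resolves down a perfect fifth: Ab → Db. In Cb major, Db is scale degree 2, i.e. ii.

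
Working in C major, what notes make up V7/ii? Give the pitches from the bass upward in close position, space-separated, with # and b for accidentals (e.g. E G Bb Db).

A C# E G

V7/ii is a secondary dominant — the dominant seventh of ii. ii in C major is D, so the applied chord's root is A, a perfect fifth above.
Building a dominant seventh chord on A gives A-C#-E-G.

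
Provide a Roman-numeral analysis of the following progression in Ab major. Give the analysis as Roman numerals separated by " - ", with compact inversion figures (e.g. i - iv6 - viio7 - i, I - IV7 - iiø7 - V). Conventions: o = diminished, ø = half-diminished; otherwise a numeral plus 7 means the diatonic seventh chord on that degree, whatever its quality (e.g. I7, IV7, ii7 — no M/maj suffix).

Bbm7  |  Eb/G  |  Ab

ii7 - V6 - I

Bbm7: minor seventh chord on Bb = scale degree 2 → ii7.
Eb/G has root Eb, degree 5 in Ab major, so V6.
Ab: root Ab is the tonic; major triad there is I.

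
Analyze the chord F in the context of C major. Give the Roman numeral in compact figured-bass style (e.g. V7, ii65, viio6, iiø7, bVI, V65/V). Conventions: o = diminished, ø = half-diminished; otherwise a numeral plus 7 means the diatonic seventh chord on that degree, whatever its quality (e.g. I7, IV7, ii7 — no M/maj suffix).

IV

Stacked in thirds the chord is F-A-C: a major triad on F.
In C major, F is the subdominant; the diatonic major triad there is IV.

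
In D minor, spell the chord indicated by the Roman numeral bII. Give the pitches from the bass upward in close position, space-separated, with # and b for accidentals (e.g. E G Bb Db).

bII is the Neapolitan chord — a major triad on the lowered second degree. In D minor that root is Eb.
So the chord is Eb-G-Bb, a major triad.

Eb G Bb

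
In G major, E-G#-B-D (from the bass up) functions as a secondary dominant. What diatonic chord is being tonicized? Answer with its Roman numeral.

The chord is a dominant seventh chord on E.
A dominant resolves down a perfect fifth: E → A. In G major, A is scale degree 2, i.e. ii.

ii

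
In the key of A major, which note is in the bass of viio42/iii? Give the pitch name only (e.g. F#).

A

The applied chord viio42/iii is rooted on B#: B#-D#-F#-A.
The figure 42 means third inversion — the seventh is in the bass.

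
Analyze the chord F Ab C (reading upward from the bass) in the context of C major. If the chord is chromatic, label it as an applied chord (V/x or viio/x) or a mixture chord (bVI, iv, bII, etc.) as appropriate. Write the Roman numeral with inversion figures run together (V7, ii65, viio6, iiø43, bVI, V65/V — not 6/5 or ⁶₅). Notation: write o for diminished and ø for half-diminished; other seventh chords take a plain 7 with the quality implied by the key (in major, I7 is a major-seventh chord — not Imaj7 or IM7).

iv

Stacked in thirds the chord is F-Ab-C: a minor triad on F.
F is the fourth degree of C major. This is the minor subdominant, borrowed from the parallel minor.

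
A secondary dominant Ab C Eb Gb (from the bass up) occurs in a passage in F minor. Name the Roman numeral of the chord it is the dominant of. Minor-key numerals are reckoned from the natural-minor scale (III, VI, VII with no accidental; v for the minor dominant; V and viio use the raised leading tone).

VI

The chord is a dominant seventh chord on Ab.
A dominant resolves down a perfect fifth: Ab → Db. In F minor, Db is scale degree 6, i.e. VI.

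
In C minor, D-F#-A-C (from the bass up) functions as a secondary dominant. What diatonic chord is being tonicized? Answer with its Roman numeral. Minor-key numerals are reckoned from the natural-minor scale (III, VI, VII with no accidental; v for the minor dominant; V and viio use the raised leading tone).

V

The chord is a dominant seventh chord on D.
A dominant resolves down a perfect fifth: D → G. In C minor, G is scale degree 5, i.e. V.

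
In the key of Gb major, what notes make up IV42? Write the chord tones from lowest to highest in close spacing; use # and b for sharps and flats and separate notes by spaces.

The numeral's case and figure indicate a major seventh chord. In Gb major its root, the fourth degree, is Cb.
Stacking thirds from Cb gives Cb-Eb-Gb-Bb.
With the 42 figure the chord is in third inversion; from the bass Bb upward in close position it reads Bb-Cb-Eb-Gb.

Bb Cb Eb Gb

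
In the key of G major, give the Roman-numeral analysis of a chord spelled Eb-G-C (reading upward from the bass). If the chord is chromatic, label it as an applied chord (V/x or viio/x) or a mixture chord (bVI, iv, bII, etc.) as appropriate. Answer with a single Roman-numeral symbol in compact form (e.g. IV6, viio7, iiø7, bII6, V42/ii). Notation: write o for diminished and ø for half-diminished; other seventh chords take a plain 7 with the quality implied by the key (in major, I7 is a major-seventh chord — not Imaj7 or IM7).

The pitches C-Eb-G form a minor triad rooted on C.
C is the fourth degree of G major. This is the minor subdominant, borrowed from the parallel minor.
With Eb in the bass the chord is in first inversion, so the figured bass is 6.

iv6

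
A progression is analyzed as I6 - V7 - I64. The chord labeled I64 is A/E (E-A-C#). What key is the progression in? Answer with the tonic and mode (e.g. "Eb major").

The anchor chord is a major triad on A, labeled I64.
If A is scale degree 1 and the mode makes that degree carry a major triad, the tonic is A and the mode is major.

A major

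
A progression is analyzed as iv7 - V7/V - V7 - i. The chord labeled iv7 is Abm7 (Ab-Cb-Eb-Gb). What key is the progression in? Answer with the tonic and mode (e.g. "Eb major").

The chord Abm7 is a minor seventh chord rooted on Ab; its label is iv7.
Counting down 3 scale steps from Ab places the tonic on Eb; a minor seventh chord on degree 4 is diatonic only in minor.

Eb minor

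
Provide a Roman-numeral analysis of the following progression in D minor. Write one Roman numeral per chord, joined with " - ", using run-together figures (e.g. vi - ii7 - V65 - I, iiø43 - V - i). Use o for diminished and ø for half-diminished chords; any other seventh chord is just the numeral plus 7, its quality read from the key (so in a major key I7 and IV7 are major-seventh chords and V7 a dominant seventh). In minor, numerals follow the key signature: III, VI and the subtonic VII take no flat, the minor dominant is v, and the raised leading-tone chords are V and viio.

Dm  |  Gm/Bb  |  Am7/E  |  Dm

Dm: root D is the tonic; minor triad there is i.
Gm/Bb: root G is the subdominant; minor triad there is iv6.
Am7/E: minor seventh chord on A = scale degree 5 → v43.
Dm has root D, degree 1 in D minor, so i.

i - iv6 - v43 - i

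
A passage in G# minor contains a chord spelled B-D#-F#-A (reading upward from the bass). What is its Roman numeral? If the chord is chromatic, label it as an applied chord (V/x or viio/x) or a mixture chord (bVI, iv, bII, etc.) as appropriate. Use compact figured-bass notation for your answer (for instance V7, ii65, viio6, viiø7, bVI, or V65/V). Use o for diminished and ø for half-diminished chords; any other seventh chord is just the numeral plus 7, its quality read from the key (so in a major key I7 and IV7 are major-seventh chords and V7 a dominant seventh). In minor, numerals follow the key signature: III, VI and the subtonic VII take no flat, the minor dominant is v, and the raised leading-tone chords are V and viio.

V7/VI

Stacked in thirds the chord is B-D#-F#-A: a dominant seventh chord on B.
B is not a diatonic chord root with this quality in G# minor, but it lies a perfect fifth above E (VI), so the chord functions as an applied dominant of VI.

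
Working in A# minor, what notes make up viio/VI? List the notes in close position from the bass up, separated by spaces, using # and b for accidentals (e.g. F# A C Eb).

The slash marks an applied leading-tone chord: viio of VI. In A# minor, VI is F#, so the leading tone to it is E#, a half step below.
Building a diminished triad on E# gives E#-G#-B.

E# G# B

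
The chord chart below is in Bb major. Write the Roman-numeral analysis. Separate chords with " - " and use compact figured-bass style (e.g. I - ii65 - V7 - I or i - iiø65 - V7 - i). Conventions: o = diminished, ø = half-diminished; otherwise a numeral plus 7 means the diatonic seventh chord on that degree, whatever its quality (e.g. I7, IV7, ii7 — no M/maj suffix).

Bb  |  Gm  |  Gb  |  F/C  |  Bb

Bb has root Bb, degree 1 in Bb major, so I.
Gm: root G is the submediant; minor triad there is vi.
Gb: major triad on Gb — chromatic; bVI (borrowed from the parallel minor).
F/C: root F is the dominant; major triad there is V64.
Bb: major triad on Bb = scale degree 1 → I.

I - vi - bVI - V64 - I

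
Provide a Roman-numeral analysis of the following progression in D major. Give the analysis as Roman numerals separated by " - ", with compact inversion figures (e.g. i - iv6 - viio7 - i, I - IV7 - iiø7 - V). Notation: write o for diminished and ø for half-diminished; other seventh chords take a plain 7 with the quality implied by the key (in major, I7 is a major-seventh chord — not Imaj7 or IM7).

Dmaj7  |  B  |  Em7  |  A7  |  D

Dmaj7: major seventh chord on D = scale degree 1 → I7.
B: a major triad on B, the applied dominant of ii → V/ii.
Em7: minor seventh chord on E = scale degree 2 → ii7.
A7: root A is the dominant; dominant seventh chord there is V7.
D: root D is the tonic; major triad there is I.

I7 - V/ii - ii7 - V7 - I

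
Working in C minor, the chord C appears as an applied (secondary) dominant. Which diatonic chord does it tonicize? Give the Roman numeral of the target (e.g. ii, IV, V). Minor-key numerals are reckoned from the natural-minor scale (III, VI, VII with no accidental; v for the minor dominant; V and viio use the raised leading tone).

The chord is a major triad on C.
A dominant resolves down a perfect fifth: C → F. In C minor, F is scale degree 4, i.e. iv.

iv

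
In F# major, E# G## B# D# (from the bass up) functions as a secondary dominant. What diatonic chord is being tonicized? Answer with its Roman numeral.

The chord is a dominant seventh chord on E#.
A dominant resolves down a perfect fifth: E# → A#. In F# major, A# is scale degree 3, i.e. iii.

iii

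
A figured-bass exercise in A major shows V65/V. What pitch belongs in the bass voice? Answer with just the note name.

The applied chord V65/V is rooted on B: B-D#-F#-A.
The figure 65 means first inversion — the third is in the bass.

D#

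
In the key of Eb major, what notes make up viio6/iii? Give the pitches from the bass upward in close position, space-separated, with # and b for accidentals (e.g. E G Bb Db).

A C F#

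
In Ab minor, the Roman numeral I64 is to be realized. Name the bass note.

I in Ab minor has root Ab; the chord is Ab-C-Eb.
The figure 64 means second inversion — the fifth is in the bass.

Eb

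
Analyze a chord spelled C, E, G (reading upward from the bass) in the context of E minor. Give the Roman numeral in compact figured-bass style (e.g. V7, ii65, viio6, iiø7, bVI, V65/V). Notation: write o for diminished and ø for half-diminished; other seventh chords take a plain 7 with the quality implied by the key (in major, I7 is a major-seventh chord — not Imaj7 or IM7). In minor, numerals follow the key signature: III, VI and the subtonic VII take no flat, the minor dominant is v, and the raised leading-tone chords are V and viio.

VI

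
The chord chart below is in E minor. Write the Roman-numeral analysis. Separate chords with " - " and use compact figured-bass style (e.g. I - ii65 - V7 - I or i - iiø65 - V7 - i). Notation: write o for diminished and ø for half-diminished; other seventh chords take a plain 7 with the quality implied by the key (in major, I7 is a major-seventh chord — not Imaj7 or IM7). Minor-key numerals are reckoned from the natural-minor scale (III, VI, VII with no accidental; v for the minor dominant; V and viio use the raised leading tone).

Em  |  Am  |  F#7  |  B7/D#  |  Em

Em: minor triad on E = scale degree 1 → i.
Am has root A, degree 4 in E minor, so iv.
F#7: chromatic; F# is V of V, so V7/V.
B7/D#: root B is the dominant; dominant seventh chord there is V65.
Em: minor triad on E = scale degree 1 → i.

i - iv - V7/V - V65 - i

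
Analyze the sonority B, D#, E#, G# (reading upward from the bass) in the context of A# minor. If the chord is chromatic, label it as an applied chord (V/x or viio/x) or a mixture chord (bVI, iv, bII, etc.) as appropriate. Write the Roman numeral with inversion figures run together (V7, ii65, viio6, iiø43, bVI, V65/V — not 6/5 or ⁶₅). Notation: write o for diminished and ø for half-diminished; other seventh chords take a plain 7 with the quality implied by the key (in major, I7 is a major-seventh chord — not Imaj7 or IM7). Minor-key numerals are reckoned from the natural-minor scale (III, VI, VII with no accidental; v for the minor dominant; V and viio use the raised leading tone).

The pitches E#-G#-B-D# form a half-diminished seventh chord rooted on E#.
E# sits a half step below F# (VI in A# minor); a diminished chord there is the applied leading-tone chord of VI.
With B in the bass the chord is in second inversion, so the figured bass is 43.

viiø43/VI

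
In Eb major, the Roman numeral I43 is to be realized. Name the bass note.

Bb

I in Eb major has root Eb; the chord is Eb-G-Bb-D.
The figure 43 means second inversion — the fifth is in the bass.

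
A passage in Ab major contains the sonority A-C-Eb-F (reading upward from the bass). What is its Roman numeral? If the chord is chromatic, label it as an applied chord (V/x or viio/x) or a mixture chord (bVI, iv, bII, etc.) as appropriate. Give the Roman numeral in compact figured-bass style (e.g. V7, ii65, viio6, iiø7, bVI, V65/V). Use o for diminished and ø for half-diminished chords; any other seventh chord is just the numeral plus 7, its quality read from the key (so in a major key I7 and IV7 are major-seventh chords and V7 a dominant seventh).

V65/ii

Stacked in thirds the chord is F-A-C-Eb: a dominant seventh chord on F.
F is not a diatonic chord root with this quality in Ab major, but it lies a perfect fifth above Bb (ii), so the chord functions as an applied dominant of ii.
With A in the bass the chord is in first inversion, so the figured bass is 65.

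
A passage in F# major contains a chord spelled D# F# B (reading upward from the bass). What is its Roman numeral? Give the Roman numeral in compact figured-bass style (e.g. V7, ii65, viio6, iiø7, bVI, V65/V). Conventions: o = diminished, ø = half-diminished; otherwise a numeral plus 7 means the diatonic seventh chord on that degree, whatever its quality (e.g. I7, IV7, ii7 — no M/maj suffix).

IV6

The pitches B-D#-F# form a major triad rooted on B.
B is scale degree 4 in F# major, and a major triad on that degree is written IV.
With D# in the bass the chord is in first inversion, so the figured bass is 6.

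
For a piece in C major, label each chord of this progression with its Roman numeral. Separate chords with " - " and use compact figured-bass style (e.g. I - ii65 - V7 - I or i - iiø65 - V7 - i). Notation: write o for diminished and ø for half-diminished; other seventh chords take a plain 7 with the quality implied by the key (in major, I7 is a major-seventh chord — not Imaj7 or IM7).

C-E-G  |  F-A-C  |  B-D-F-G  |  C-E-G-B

I - IV - V65 - I7

C-E-G: major triad on C = scale degree 1 → I.
F-A-C has root F, degree 4 in C major, so IV.
B-D-F-G: dominant seventh chord on G = scale degree 5 → V65.
C-E-G-B: major seventh chord on C = scale degree 1 → I7.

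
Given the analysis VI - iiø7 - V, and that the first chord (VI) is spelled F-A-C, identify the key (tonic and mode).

The anchor chord is a major triad on F, labeled VI.
VI on F implies F is the submediant; that puts the tonic at A, and the uppercase numeral fits minor mode.

A minor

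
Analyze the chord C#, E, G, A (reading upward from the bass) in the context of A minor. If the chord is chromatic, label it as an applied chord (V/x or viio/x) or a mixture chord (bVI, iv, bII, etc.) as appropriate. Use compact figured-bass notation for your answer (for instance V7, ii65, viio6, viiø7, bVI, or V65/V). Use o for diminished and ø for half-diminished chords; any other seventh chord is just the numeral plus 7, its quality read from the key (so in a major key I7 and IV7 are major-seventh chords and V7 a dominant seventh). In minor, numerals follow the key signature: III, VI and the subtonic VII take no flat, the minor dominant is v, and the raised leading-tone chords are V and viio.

The pitches A-C#-E-G form a dominant seventh chord rooted on A.
A is not a diatonic chord root with this quality in A minor, but it lies a perfect fifth above D (iv), so the chord functions as an applied dominant of iv.
With C# in the bass the chord is in first inversion, so the figured bass is 65.

V65/iv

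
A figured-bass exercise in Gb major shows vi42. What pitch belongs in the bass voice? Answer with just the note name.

vi in Gb major has root Eb; the chord is Eb-Gb-Bb-Db.
The figure 42 means third inversion — the seventh is in the bass.

Db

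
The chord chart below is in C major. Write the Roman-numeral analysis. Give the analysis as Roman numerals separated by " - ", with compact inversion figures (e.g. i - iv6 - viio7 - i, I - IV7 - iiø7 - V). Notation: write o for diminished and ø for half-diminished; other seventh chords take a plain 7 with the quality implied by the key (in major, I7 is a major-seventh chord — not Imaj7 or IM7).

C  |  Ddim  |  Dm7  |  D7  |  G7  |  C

I - iio - ii7 - V7/V - V7 - I

C: root C is the tonic; major triad there is I.
Ddim: diminished triad on D — chromatic; iio (borrowed from the parallel minor).
Dm7 has root D, degree 2 in C major, so ii7.
D7: chromatic; D is V of V, so V7/V.
G7 has root G, degree 5 in C major, so V7.
C: root C is the tonic; major triad there is I.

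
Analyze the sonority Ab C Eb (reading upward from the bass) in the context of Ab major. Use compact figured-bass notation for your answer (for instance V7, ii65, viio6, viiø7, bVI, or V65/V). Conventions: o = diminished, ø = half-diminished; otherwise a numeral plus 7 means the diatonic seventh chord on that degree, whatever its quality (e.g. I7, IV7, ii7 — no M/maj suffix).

I

Stacked in thirds the chord is Ab-C-Eb: a major triad on Ab.
In Ab major, Ab is the tonic; the diatonic major triad there is I.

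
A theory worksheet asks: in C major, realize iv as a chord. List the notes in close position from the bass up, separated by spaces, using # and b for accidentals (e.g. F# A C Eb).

F Ab C

Scale degree 4 in C major is F; here the chord built on it is altered to a minor triad. iv is the minor subdominant, borrowed from the parallel minor.
So the chord is F-Ab-C, a minor triad.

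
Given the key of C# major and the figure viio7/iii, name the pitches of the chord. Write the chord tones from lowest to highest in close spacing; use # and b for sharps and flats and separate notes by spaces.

The slash marks an applied leading-tone chord: viio of iii. In C# major, iii is E#, so the leading tone to it is D##, a half step below.
Building a fully diminished seventh chord on D## gives D##-F##-A#-C#.

D## F## A# C#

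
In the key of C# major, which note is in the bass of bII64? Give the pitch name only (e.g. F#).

A

bII in C# major has root D; the chord is D-F#-A.
The figure 64 means second inversion — the fifth is in the bass.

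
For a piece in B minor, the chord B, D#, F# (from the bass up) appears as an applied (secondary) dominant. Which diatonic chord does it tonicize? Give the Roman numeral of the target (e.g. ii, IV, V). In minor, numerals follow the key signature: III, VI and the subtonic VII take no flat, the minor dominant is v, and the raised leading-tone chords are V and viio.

iv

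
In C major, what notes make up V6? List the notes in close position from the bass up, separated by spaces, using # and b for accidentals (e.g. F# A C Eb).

In C major, the fifth degree is G, and the diatonic chord built there is a major triad.
That chord is spelled G-B-D.
The figured bass 6 indicates first inversion, placing the third (B) in the bass: B-D-G.

B D G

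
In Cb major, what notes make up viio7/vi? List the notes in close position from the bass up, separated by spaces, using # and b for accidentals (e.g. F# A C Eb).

G Bb Db Fb

The slash marks an applied leading-tone chord: viio of vi. In Cb major, vi is Ab, so the leading tone to it is G, a half step below.
Building a fully diminished seventh chord on G gives G-Bb-Db-Fb.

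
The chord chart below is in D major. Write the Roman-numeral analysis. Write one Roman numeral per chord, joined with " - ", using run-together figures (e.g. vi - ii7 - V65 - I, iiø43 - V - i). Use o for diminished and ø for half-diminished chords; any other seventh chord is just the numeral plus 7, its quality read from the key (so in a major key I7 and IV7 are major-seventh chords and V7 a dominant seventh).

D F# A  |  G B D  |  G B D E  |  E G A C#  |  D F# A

I - IV - ii65 - V43 - I

D-F#-A: root D is the tonic; major triad there is I.
G-B-D: major triad on G = scale degree 4 → IV.
G-B-D-E: root E is the supertonic; minor seventh chord there is ii65.
E-G-A-C#: dominant seventh chord on A = scale degree 5 → V43.
D-F#-A: major triad on D = scale degree 1 → I.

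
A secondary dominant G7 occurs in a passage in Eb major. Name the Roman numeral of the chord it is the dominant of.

The chord is a dominant seventh chord on G.
A dominant resolves down a perfect fifth: G → C. In Eb major, C is scale degree 6, i.e. vi.

vi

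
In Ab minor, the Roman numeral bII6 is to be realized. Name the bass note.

Db

bII in Ab minor has root Bbb; the chord is Bbb-Db-Fb.
The figure 6 means first inversion — the third is in the bass.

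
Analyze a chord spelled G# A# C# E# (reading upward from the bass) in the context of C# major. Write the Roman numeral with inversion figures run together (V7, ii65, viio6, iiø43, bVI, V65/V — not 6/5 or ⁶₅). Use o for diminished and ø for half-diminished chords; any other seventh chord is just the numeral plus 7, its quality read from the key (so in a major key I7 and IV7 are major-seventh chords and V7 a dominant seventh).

vi42

The pitches A#-C#-E#-G# form a minor seventh chord rooted on A#.
In C# major, A# is the submediant; the diatonic minor seventh chord there is vi7.
With G# in the bass the chord is in third inversion, so the figured bass is 42.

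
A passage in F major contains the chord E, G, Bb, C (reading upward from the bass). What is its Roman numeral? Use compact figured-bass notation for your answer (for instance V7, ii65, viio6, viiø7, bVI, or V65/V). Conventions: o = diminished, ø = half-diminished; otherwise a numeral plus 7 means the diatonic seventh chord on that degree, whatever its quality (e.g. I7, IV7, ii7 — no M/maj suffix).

Stacked in thirds the chord is C-E-G-Bb: a dominant seventh chord on C.
In F major, C is the dominant; the diatonic dominant seventh chord there is V7.
With E in the bass the chord is in first inversion, so the figured bass is 65.

V65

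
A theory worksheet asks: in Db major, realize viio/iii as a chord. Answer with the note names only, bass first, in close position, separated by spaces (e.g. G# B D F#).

The slash marks an applied leading-tone chord: viio of iii. In Db major, iii is F, so the leading tone to it is E, a half step below.
Building a diminished triad on E gives E-G-Bb.

E G Bb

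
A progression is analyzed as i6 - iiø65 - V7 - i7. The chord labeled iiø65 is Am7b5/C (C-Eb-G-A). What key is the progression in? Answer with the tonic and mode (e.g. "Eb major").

G minor

The chord Am7b5/C is a half-diminished seventh chord rooted on A; its label is iiø65.
If A is scale degree 2 and the mode makes that degree carry a half-diminished seventh chord, the tonic is G and the mode is minor.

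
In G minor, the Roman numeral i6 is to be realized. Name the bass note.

i in G minor has root G; the chord is G-Bb-D.
The figure 6 means first inversion — the third is in the bass.

Bb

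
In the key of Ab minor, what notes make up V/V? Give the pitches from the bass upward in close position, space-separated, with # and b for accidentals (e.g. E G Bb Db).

Bb D F

The slash means an applied dominant: we want the dominant of V. In Ab minor, V is Eb major, and its dominant is built on Bb.
Building a major triad on Bb gives Bb-D-F.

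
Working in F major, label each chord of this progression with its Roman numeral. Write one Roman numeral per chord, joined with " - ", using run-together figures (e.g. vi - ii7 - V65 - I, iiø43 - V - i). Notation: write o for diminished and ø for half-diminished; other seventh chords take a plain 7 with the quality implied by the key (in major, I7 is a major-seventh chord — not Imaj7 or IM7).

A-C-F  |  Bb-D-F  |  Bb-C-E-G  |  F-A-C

I6 - IV - V42 - I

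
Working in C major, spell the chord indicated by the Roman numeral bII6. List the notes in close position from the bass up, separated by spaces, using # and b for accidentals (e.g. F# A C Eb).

bII6 is the Neapolitan sixth — a major triad on the lowered second degree, here in its customary first inversion. In C major that root is Db.
So the chord is Db-F-Ab.
With the 6 figure the chord is in first inversion; from the bass F upward in close position it reads F-Ab-Db.

F Ab Db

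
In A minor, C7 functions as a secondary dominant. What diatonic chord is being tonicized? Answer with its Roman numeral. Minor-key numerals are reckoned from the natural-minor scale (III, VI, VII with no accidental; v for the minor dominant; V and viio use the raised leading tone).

VI

The chord is a dominant seventh chord on C.
A dominant resolves down a perfect fifth: C → F. In A minor, F is scale degree 6, i.e. VI.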